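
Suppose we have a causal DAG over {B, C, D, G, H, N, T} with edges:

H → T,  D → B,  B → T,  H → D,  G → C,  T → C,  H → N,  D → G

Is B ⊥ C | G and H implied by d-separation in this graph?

We examine all 4 paths between B and C:
  1. B ← D → G → C — D:fork[open]; G:chain[blocks] ⇒ blocked
  2. B ← D ← H → T → C — D:chain[open]; H:fork[blocks]; T:chain[open] ⇒ blocked
  3. B → T ← H → D → G → C — T:collider[blocks]; H:fork[blocks]; D:chain[open]; G:chain[blocks] ⇒ blocked
  4. B → T → C — T:chain[open] ⇒ active
At least one path is unblocked, so d-separation fails.

No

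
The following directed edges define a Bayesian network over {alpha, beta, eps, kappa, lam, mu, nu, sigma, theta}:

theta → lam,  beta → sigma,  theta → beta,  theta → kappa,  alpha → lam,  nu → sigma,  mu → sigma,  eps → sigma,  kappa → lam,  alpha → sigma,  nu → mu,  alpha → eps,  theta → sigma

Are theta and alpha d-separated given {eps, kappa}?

Enumerating the 6 paths from theta to alpha and testing each for blocking by {eps, kappa}:
Path 1: theta → sigma ← eps ← alpha
  sigma is a collider here and neither sigma nor any of its descendants is conditioned on, so the collider stays closed — the path is blocked at sigma.
Path 2: theta → sigma ← alpha
  sigma is a collider here and neither sigma nor any of its descendants is conditioned on, so the collider stays closed — the path is blocked at sigma.
Path 3: theta → beta → sigma ← eps ← alpha
  sigma is a collider here and neither sigma nor any of its descendants is conditioned on, so the collider stays closed — the path is blocked at sigma.
Path 4: theta → beta → sigma ← alpha
  sigma is a collider here and neither sigma nor any of its descendants is conditioned on, so the collider stays closed — the path is blocked at sigma.
Path 5: theta → lam ← alpha
  lam is a collider here and neither lam nor any of its descendants is conditioned on, so the collider stays closed — the path is blocked at lam.
Path 6: theta → kappa → lam ← alpha
  kappa is a chain here and kappa is conditioned on, so the path is blocked at kappa.
All paths are blocked; theta ⊥ alpha | {eps, kappa} holds.

Yes — theta and alpha are d-separated given {eps, kappa}.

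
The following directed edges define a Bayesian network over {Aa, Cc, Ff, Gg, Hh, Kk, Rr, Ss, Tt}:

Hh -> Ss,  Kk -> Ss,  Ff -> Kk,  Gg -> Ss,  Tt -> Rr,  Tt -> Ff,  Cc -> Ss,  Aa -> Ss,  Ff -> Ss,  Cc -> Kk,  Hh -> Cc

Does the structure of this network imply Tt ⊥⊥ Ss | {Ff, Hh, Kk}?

Yes

There are 4 undirected paths between Tt and Ss; checking each against the conditioning set {Ff, Hh, Kk}:
  1. Tt → Ff → Kk ← Cc ← Hh → Ss — Ff:chain[blocks]; Kk:collider[open]; Cc:chain[open]; Hh:fork[blocks] ⇒ blocked
  2. Tt → Ff → Kk ← Cc → Ss — Ff:chain[blocks]; Kk:collider[open]; Cc:fork[open] ⇒ blocked
  3. Tt → Ff → Kk → Ss — Ff:chain[blocks]; Kk:chain[blocks] ⇒ blocked
  4. Tt → Ff → Ss — Ff:chain[blocks] ⇒ blocked
All paths are blocked; Tt ⊥ Ss | {Ff, Hh, Kk} holds.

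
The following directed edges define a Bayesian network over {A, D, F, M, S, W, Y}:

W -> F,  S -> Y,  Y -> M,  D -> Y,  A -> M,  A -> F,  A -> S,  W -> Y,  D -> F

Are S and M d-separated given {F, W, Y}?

There are 6 undirected paths between S and M; checking each against the conditioning set {F, W, Y}:
  1. S → Y ← W → F ← A → M — Y:collider[open]; W:fork[blocks]; F:collider[open]; A:fork[open] ⇒ blocked
  2. S → Y ← D → F ← A → M — Y:collider[open]; D:fork[open]; F:collider[open]; A:fork[open] ⇒ active
  3. S → Y → M — Y:chain[blocks] ⇒ blocked
  4. S ← A → F ← W → Y → M — A:fork[open]; F:collider[open]; W:fork[blocks]; Y:chain[blocks] ⇒ blocked
  5. S ← A → F ← D → Y → M — A:fork[open]; F:collider[open]; D:fork[open]; Y:chain[blocks] ⇒ blocked
  6. S ← A → M — A:fork[open] ⇒ active
Because an active path exists, S and M are not d-separated.

No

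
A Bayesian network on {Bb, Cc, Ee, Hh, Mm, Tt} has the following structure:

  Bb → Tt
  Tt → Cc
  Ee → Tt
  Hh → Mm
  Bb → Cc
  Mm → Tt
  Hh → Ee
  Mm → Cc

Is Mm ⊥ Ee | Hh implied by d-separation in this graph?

Yes — Mm and Ee are d-separated given {Hh}.

There are 4 undirected paths between Mm and Ee; checking each against the conditioning set {Hh}:
Path 1: Mm → Tt ← Ee
  Tt is a collider here and neither Tt nor any of its descendants is conditioned on, so the collider stays closed — the path is blocked at Tt.
Path 2: Mm → Cc ← Tt ← Ee
  Cc is a collider here and neither Cc nor any of its descendants is conditioned on, so the collider stays closed — the path is blocked at Cc.
Path 3: Mm → Cc ← Bb → Tt ← Ee
  Cc is a collider here and neither Cc nor any of its descendants is conditioned on, so the collider stays closed — the path is blocked at Cc.
Path 4: Mm ← Hh → Ee
  Hh is a fork here and Hh is conditioned on, so the path is blocked at Hh.
Every path is blocked, so Mm and Ee are d-separated given {Hh}.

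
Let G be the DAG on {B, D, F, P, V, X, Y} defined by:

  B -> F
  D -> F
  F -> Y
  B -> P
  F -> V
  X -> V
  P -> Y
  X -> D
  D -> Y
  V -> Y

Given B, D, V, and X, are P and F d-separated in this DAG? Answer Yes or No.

Yes — P and F are d-separated given {B, D, V, X}.

There are 6 undirected paths between P and F; checking each against the conditioning set {B, D, V, X}:
  1. P → Y ← D ← X → V ← F — Y:collider[blocks]; D:chain[blocks]; X:fork[blocks]; V:collider[open] ⇒ blocked
  2. P → Y ← D → F — Y:collider[blocks]; D:fork[blocks] ⇒ blocked
  3. P → Y ← V ← X → D → F — Y:collider[blocks]; V:chain[blocks]; X:fork[blocks]; D:chain[blocks] ⇒ blocked
  4. P → Y ← V ← F — Y:collider[blocks]; V:chain[blocks] ⇒ blocked
  5. P → Y ← F — Y:collider[blocks] ⇒ blocked
  6. P ← B → F — B:fork[blocks] ⇒ blocked
All paths are blocked; P ⊥ F | {B, D, V, X} holds.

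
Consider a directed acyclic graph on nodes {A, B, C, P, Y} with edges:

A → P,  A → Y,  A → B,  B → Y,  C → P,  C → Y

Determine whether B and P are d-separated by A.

4 paths connect B and P; each must be blocked for d-separation to hold:
Path 1: B ← A → P
  A is a fork here and A is conditioned on, so the path is blocked at A.
Path 2: B ← A → Y ← C → P
  A is a fork here and A is conditioned on, so the path is blocked at A.
Path 3: B → Y ← C → P
  Y is a collider here and neither Y nor any of its descendants is conditioned on, so the collider stays closed — the path is blocked at Y.
Path 4: B → Y ← A → P
  Y is a collider here and neither Y nor any of its descendants is conditioned on, so the collider stays closed — the path is blocked at Y.
Since every path is blocked, d-separation holds.

Yes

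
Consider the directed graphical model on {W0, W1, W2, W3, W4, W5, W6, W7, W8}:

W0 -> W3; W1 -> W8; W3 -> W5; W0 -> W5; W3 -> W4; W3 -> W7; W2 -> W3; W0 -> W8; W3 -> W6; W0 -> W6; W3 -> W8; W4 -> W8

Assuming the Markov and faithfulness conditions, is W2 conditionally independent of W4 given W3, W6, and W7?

5 paths connect W2 and W4; each must be blocked for d-separation to hold:
Path 1: W2 → W3 → W5 ← W0 → W8 ← W4
  W3 is a chain here and W3 is conditioned on, so the path is blocked at W3.
Path 2: W2 → W3 → W8 ← W4
  W3 is a chain here and W3 is conditioned on, so the path is blocked at W3.
Path 3: W2 → W3 → W4
  W3 is a chain here and W3 is conditioned on, so the path is blocked at W3.
Path 4: W2 → W3 ← W0 → W8 ← W4
  W8 is a collider here and neither W8 nor any of its descendants is conditioned on, so the collider stays closed — the path is blocked at W8.
Path 5: W2 → W3 → W6 ← W0 → W8 ← W4
  W3 is a chain here and W3 is conditioned on, so the path is blocked at W3.
All paths are blocked; W2 ⊥ W4 | {W3, W6, W7} holds.

Yes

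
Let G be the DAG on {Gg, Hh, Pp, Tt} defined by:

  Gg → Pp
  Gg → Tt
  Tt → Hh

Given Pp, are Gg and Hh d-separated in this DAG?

Only one path connects Gg and Hh:
Path 1: Gg → Tt → Hh
  Tt is a chain and Tt is not conditioned on — no node blocks this path, so it is active.
At least one path is unblocked, so d-separation fails.

No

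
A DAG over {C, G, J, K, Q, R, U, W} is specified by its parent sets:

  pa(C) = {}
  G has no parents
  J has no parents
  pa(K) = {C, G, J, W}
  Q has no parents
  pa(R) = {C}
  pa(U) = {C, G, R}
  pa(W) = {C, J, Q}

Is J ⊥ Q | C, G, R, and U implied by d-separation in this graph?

Yes

5 paths connect J and Q; each must be blocked for d-separation to hold:
Path 1: J → K ← C → W ← Q
  K is a collider here and neither K nor any of its descendants is conditioned on, so the collider stays closed — the path is blocked at K.
Path 2: J → K ← G → U ← C → W ← Q
  K is a collider here and neither K nor any of its descendants is conditioned on, so the collider stays closed — the path is blocked at K.
Path 3: J → K ← G → U ← R ← C → W ← Q
  K is a collider here and neither K nor any of its descendants is conditioned on, so the collider stays closed — the path is blocked at K.
Path 4: J → K ← W ← Q
  K is a collider here and neither K nor any of its descendants is conditioned on, so the collider stays closed — the path is blocked at K.
Path 5: J → W ← Q
  W is a collider here and neither W nor any of its descendants is conditioned on, so the collider stays closed — the path is blocked at W.
All paths are blocked; J ⊥ Q | {C, G, R, U} holds.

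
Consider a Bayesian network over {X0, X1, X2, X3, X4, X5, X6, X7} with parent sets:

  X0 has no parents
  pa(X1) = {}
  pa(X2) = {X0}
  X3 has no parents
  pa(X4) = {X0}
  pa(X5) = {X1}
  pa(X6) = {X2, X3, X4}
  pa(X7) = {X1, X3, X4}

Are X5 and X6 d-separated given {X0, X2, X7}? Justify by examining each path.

No — X5 and X6 are not d-separated given {X0, X2, X7}.

There are 3 undirected paths between X5 and X6; checking each against the conditioning set {X0, X2, X7}:
  1. X5 ← X1 → X7 ← X4 → X6 — X1:fork[open]; X7:collider[open]; X4:fork[open] ⇒ active
  2. X5 ← X1 → X7 ← X4 ← X0 → X2 → X6 — X1:fork[open]; X7:collider[open]; X4:chain[open]; X0:fork[blocks]; X2:chain[blocks] ⇒ blocked
  3. X5 ← X1 → X7 ← X3 → X6 — X1:fork[open]; X7:collider[open]; X3:fork[open] ⇒ active
At least one path is unblocked, so d-separation fails.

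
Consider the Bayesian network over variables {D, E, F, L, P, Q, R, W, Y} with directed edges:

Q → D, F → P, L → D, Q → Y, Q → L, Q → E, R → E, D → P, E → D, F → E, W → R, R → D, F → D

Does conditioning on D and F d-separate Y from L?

No — Y and L are not d-separated given {D, F}.

Enumerating the 6 paths from Y to L and testing each for blocking by {D, F}:
  1. Y ← Q → E ← F → D ← L — Q:fork[open]; E:collider[open]; F:fork[blocks]; D:collider[open] ⇒ blocked
  2. Y ← Q → E ← F → P ← D ← L — Q:fork[open]; E:collider[open]; F:fork[blocks]; P:collider[blocks]; D:chain[blocks] ⇒ blocked
  3. Y ← Q → E → D ← L — Q:fork[open]; E:chain[open]; D:collider[open] ⇒ active
  4. Y ← Q → E ← R → D ← L — Q:fork[open]; E:collider[open]; R:fork[open]; D:collider[open] ⇒ active
  5. Y ← Q → D ← L — Q:fork[open]; D:collider[open] ⇒ active
  6. Y ← Q → L — Q:fork[open] ⇒ active
Since the path Y ← Q → E → D ← L is active, Y and L are not d-separated given {D, F}.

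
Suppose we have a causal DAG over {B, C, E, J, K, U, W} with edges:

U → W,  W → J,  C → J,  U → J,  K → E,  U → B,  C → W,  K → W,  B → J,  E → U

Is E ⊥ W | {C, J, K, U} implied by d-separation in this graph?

Yes

There are 6 undirected paths between E and W; checking each against the conditioning set {C, J, K, U}:
  1. E → U → J ← W — U:chain[blocks]; J:collider[open] ⇒ blocked
  2. E → U → J ← C → W — U:chain[blocks]; J:collider[open]; C:fork[blocks] ⇒ blocked
  3. E → U → W — U:chain[blocks] ⇒ blocked
  4. E → U → B → J ← W — U:chain[blocks]; B:chain[open]; J:collider[open] ⇒ blocked
  5. E → U → B → J ← C → W — U:chain[blocks]; B:chain[open]; J:collider[open]; C:fork[blocks] ⇒ blocked
  6. E ← K → W — K:fork[blocks] ⇒ blocked
Since every path is blocked, d-separation holds.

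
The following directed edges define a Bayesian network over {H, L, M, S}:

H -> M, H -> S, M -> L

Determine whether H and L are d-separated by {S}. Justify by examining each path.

Only one path connects H and L:
Path 1: H → M → L
  M is a chain and M is not conditioned on — no node blocks this path, so it is active.
Since the path H → M → L is active, H and L are not d-separated given {S}.

No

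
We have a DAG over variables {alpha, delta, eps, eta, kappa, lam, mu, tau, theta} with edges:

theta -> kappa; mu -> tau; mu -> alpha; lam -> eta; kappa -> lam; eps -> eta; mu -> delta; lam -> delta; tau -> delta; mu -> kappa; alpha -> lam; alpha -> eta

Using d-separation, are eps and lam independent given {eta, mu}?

5 paths connect eps and lam; each must be blocked for d-separation to hold:
  1. eps → eta ← lam — eta:collider[open] ⇒ active
  2. eps → eta ← alpha → lam — eta:collider[open]; alpha:fork[open] ⇒ active
  3. eps → eta ← alpha ← mu → tau → delta ← lam — eta:collider[open]; alpha:chain[open]; mu:fork[blocks]; tau:chain[open]; delta:collider[blocks] ⇒ blocked
  4. eps → eta ← alpha ← mu → delta ← lam — eta:collider[open]; alpha:chain[open]; mu:fork[blocks]; delta:collider[blocks] ⇒ blocked
  5. eps → eta ← alpha ← mu → kappa → lam — eta:collider[open]; alpha:chain[open]; mu:fork[blocks]; kappa:chain[open] ⇒ blocked
Since the path eps → eta ← lam is active, eps and lam are not d-separated given {eta, mu}.

No — eps and lam are not d-separated given {eta, mu}.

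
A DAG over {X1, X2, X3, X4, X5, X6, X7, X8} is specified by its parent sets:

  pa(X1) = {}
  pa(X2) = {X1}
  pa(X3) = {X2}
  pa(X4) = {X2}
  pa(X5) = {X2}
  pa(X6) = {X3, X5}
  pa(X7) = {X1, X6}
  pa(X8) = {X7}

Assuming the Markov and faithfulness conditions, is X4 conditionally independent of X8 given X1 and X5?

There are 3 undirected paths between X4 and X8; checking each against the conditioning set {X1, X5}:
Path 1: X4 ← X2 → X3 → X6 → X7 → X8
  X2 is a fork and X2 is not conditioned on; X3 is a chain and X3 is not conditioned on; X6 is a chain and X6 is not conditioned on; X7 is a chain and X7 is not conditioned on — no node blocks this path, so it is active.
Path 2: X4 ← X2 → X5 → X6 → X7 → X8
  X5 is a chain here and X5 is conditioned on, so the path is blocked at X5.
Path 3: X4 ← X2 ← X1 → X7 → X8
  X1 is a fork here and X1 is conditioned on, so the path is blocked at X1.
Because an active path exists, X4 and X8 are not d-separated.

No — X4 and X8 are not d-separated given {X1, X5}.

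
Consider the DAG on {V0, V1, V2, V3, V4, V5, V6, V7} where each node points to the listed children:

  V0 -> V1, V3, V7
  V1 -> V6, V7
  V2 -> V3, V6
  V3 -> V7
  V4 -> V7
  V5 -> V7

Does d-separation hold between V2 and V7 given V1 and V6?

No

6 paths connect V2 and V7; each must be blocked for d-separation to hold:
  1. V2 → V3 ← V0 → V7 — V3:collider[blocks]; V0:fork[open] ⇒ blocked
  2. V2 → V3 ← V0 → V1 → V7 — V3:collider[blocks]; V0:fork[open]; V1:chain[blocks] ⇒ blocked
  3. V2 → V3 → V7 — V3:chain[open] ⇒ active
  4. V2 → V6 ← V1 ← V0 → V3 → V7 — V6:collider[open]; V1:chain[blocks]; V0:fork[open]; V3:chain[open] ⇒ blocked
  5. V2 → V6 ← V1 ← V0 → V7 — V6:collider[open]; V1:chain[blocks]; V0:fork[open] ⇒ blocked
  6. V2 → V6 ← V1 → V7 — V6:collider[open]; V1:fork[blocks] ⇒ blocked
Since the path V2 → V3 → V7 is active, V2 and V7 are not d-separated given {V1, V6}.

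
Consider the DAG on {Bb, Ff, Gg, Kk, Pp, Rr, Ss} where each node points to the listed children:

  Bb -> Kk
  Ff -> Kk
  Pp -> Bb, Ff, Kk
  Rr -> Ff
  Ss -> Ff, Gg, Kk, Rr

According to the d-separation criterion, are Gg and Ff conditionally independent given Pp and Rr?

Enumerating the 5 paths from Gg to Ff and testing each for blocking by {Pp, Rr}:
Path 1: Gg ← Ss → Rr → Ff
  Rr is a chain here and Rr is conditioned on, so the path is blocked at Rr.
Path 2: Gg ← Ss → Kk ← Ff
  Kk is a collider here and neither Kk nor any of its descendants is conditioned on, so the collider stays closed — the path is blocked at Kk.
Path 3: Gg ← Ss → Kk ← Bb ← Pp → Ff
  Kk is a collider here and neither Kk nor any of its descendants is conditioned on, so the collider stays closed — the path is blocked at Kk.
Path 4: Gg ← Ss → Kk ← Pp → Ff
  Kk is a collider here and neither Kk nor any of its descendants is conditioned on, so the collider stays closed — the path is blocked at Kk.
Path 5: Gg ← Ss → Ff
  Ss is a fork and Ss is not conditioned on — no node blocks this path, so it is active.
Because an active path exists, Gg and Ff are not d-separated.

No — Gg and Ff are not d-separated given {Pp, Rr}.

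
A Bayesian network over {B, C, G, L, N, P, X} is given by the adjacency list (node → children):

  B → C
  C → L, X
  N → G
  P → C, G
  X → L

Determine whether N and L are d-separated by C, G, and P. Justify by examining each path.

We examine all 2 paths between N and L:
Path 1: N → G ← P → C → X → L
  P is a fork here and P is conditioned on, so the path is blocked at P.
Path 2: N → G ← P → C → L
  P is a fork here and P is conditioned on, so the path is blocked at P.
All paths are blocked; N ⊥ L | {C, G, P} holds.

Yes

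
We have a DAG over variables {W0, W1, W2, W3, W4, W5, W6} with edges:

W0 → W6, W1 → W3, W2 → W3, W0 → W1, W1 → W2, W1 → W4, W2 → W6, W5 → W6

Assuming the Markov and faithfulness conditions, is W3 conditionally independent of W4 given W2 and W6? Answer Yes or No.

3 paths connect W3 and W4; each must be blocked for d-separation to hold:
Path 1: W3 ← W2 → W6 ← W0 → W1 → W4
  W2 is a fork here and W2 is conditioned on, so the path is blocked at W2.
Path 2: W3 ← W2 ← W1 → W4
  W2 is a chain here and W2 is conditioned on, so the path is blocked at W2.
Path 3: W3 ← W1 → W4
  W1 is a fork and W1 is not conditioned on — no node blocks this path, so it is active.
Because an active path exists, W3 and W4 are not d-separated.

No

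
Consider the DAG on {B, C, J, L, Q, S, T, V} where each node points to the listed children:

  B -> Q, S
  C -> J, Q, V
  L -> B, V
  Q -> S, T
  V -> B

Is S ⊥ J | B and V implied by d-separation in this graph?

No

6 paths connect S and J; each must be blocked for d-separation to hold:
Path 1: S ← Q ← C → J
  Q is a chain and Q is not conditioned on; C is a fork and C is not conditioned on — no node blocks this path, so it is active.
Path 2: S ← Q ← B ← L → V ← C → J
  B is a chain here and B is conditioned on, so the path is blocked at B.
Path 3: S ← Q ← B ← V ← C → J
  B is a chain here and B is conditioned on, so the path is blocked at B.
Path 4: S ← B → Q ← C → J
  B is a fork here and B is conditioned on, so the path is blocked at B.
Path 5: S ← B ← L → V ← C → J
  B is a chain here and B is conditioned on, so the path is blocked at B.
Path 6: S ← B ← V ← C → J
  B is a chain here and B is conditioned on, so the path is blocked at B.
At least one path is unblocked, so d-separation fails.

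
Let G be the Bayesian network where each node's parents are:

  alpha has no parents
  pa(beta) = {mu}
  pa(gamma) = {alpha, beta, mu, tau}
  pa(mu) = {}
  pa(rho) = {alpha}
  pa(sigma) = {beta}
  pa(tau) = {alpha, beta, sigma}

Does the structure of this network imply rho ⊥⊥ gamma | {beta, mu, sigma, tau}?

No

6 paths connect rho and gamma; each must be blocked for d-separation to hold:
  1. rho ← alpha → gamma — alpha:fork[open] ⇒ active
  2. rho ← alpha → tau → gamma — alpha:fork[open]; tau:chain[blocks] ⇒ blocked
  3. rho ← alpha → tau ← beta → gamma — alpha:fork[open]; tau:collider[open]; beta:fork[blocks] ⇒ blocked
  4. rho ← alpha → tau ← beta ← mu → gamma — alpha:fork[open]; tau:collider[open]; beta:chain[blocks]; mu:fork[blocks] ⇒ blocked
  5. rho ← alpha → tau ← sigma ← beta → gamma — alpha:fork[open]; tau:collider[open]; sigma:chain[blocks]; beta:fork[blocks] ⇒ blocked
  6. rho ← alpha → tau ← sigma ← beta ← mu → gamma — alpha:fork[open]; tau:collider[open]; sigma:chain[blocks]; beta:chain[blocks]; mu:fork[blocks] ⇒ blocked
Since the path rho ← alpha → gamma is active, rho and gamma are not d-separated given {beta, mu, sigma, tau}.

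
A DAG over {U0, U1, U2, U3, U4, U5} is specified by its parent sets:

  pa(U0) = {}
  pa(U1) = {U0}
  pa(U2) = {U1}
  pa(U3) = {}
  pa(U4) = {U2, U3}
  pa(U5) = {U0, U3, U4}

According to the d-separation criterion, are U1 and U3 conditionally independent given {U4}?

No

There are 4 undirected paths between U1 and U3; checking each against the conditioning set {U4}:
  1. U1 ← U0 → U5 ← U3 — U0:fork[open]; U5:collider[blocks] ⇒ blocked
  2. U1 ← U0 → U5 ← U4 ← U3 — U0:fork[open]; U5:collider[blocks]; U4:chain[blocks] ⇒ blocked
  3. U1 → U2 → U4 → U5 ← U3 — U2:chain[open]; U4:chain[blocks]; U5:collider[blocks] ⇒ blocked
  4. U1 → U2 → U4 ← U3 — U2:chain[open]; U4:collider[open] ⇒ active
Because an active path exists, U1 and U3 are not d-separated.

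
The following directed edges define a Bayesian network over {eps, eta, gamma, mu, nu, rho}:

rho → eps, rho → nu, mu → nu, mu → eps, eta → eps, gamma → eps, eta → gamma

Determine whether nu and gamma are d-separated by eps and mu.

No

4 paths connect nu and gamma; each must be blocked for d-separation to hold:
Path 1: nu ← mu → eps ← gamma
  mu is a fork here and mu is conditioned on, so the path is blocked at mu.
Path 2: nu ← mu → eps ← eta → gamma
  mu is a fork here and mu is conditioned on, so the path is blocked at mu.
Path 3: nu ← rho → eps ← gamma
  rho is a fork and rho is not conditioned on; eps is a collider and eps is conditioned on, which opens it — no node blocks this path, so it is active.
Path 4: nu ← rho → eps ← eta → gamma
  rho is a fork and rho is not conditioned on; eps is a collider and eps is conditioned on, which opens it; eta is a fork and eta is not conditioned on — no node blocks this path, so it is active.
At least one path is unblocked, so d-separation fails.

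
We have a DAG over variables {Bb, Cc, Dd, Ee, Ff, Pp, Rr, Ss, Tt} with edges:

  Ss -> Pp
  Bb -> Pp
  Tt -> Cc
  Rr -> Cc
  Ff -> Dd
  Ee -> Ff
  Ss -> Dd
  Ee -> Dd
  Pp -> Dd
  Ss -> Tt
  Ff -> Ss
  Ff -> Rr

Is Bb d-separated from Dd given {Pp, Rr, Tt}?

No — Bb and Dd are not d-separated given {Pp, Rr, Tt}.

We examine all 6 paths between Bb and Dd:
  1. Bb → Pp ← Ss ← Ff → Dd — Pp:collider[open]; Ss:chain[open]; Ff:fork[open] ⇒ active
  2. Bb → Pp ← Ss ← Ff ← Ee → Dd — Pp:collider[open]; Ss:chain[open]; Ff:chain[open]; Ee:fork[open] ⇒ active
  3. Bb → Pp ← Ss → Tt → Cc ← Rr ← Ff → Dd — Pp:collider[open]; Ss:fork[open]; Tt:chain[blocks]; Cc:collider[blocks]; Rr:chain[blocks]; Ff:fork[open] ⇒ blocked
  4. Bb → Pp ← Ss → Tt → Cc ← Rr ← Ff ← Ee → Dd — Pp:collider[open]; Ss:fork[open]; Tt:chain[blocks]; Cc:collider[blocks]; Rr:chain[blocks]; Ff:chain[open]; Ee:fork[open] ⇒ blocked
  5. Bb → Pp ← Ss → Dd — Pp:collider[open]; Ss:fork[open] ⇒ active
  6. Bb → Pp → Dd — Pp:chain[blocks] ⇒ blocked
Since the path Bb → Pp ← Ss ← Ff → Dd is active, Bb and Dd are not d-separated given {Pp, Rr, Tt}.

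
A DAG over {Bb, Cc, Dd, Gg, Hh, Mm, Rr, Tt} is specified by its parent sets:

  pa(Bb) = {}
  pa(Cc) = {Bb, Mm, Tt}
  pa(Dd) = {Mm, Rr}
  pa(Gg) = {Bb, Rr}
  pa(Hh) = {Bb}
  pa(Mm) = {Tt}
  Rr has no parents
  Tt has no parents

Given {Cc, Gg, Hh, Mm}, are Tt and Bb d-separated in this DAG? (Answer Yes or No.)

4 paths connect Tt and Bb; each must be blocked for d-separation to hold:
  1. Tt → Cc ← Bb — Cc:collider[open] ⇒ active
  2. Tt → Cc ← Mm → Dd ← Rr → Gg ← Bb — Cc:collider[open]; Mm:fork[blocks]; Dd:collider[blocks]; Rr:fork[open]; Gg:collider[open] ⇒ blocked
  3. Tt → Mm → Dd ← Rr → Gg ← Bb — Mm:chain[blocks]; Dd:collider[blocks]; Rr:fork[open]; Gg:collider[open] ⇒ blocked
  4. Tt → Mm → Cc ← Bb — Mm:chain[blocks]; Cc:collider[open] ⇒ blocked
Since the path Tt → Cc ← Bb is active, Tt and Bb are not d-separated given {Cc, Gg, Hh, Mm}.

No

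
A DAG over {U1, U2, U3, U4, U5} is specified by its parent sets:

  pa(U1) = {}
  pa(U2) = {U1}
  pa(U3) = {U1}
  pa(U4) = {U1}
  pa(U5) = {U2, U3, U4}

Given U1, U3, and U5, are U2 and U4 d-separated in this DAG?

We examine all 4 paths between U2 and U4:
  1. U2 ← U1 → U4 — U1:fork[blocks] ⇒ blocked
  2. U2 ← U1 → U3 → U5 ← U4 — U1:fork[blocks]; U3:chain[blocks]; U5:collider[open] ⇒ blocked
  3. U2 → U5 ← U4 — U5:collider[open] ⇒ active
  4. U2 → U5 ← U3 ← U1 → U4 — U5:collider[open]; U3:chain[blocks]; U1:fork[blocks] ⇒ blocked
Because an active path exists, U2 and U4 are not d-separated.

No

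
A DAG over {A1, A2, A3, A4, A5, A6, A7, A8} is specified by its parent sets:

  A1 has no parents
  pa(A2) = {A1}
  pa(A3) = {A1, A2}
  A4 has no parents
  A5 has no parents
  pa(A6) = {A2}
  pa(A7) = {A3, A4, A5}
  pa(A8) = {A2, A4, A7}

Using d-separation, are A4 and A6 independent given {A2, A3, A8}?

Yes

6 paths connect A4 and A6; each must be blocked for d-separation to hold:
Path 1: A4 → A7 ← A3 ← A1 → A2 → A6
  A3 is a chain here and A3 is conditioned on, so the path is blocked at A3.
Path 2: A4 → A7 ← A3 ← A2 → A6
  A3 is a chain here and A3 is conditioned on, so the path is blocked at A3.
Path 3: A4 → A7 → A8 ← A2 → A6
  A2 is a fork here and A2 is conditioned on, so the path is blocked at A2.
Path 4: A4 → A8 ← A7 ← A3 ← A1 → A2 → A6
  A3 is a chain here and A3 is conditioned on, so the path is blocked at A3.
Path 5: A4 → A8 ← A7 ← A3 ← A2 → A6
  A3 is a chain here and A3 is conditioned on, so the path is blocked at A3.
Path 6: A4 → A8 ← A2 → A6
  A2 is a fork here and A2 is conditioned on, so the path is blocked at A2.
All paths are blocked; A4 ⊥ A6 | {A2, A3, A8} holds.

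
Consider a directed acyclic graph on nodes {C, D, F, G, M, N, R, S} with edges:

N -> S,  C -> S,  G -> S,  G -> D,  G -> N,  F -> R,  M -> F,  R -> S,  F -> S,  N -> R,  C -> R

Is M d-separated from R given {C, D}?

There are 5 undirected paths between M and R; checking each against the conditioning set {C, D}:
  1. M → F → S ← G → N → R — F:chain[open]; S:collider[blocks]; G:fork[open]; N:chain[open] ⇒ blocked
  2. M → F → S ← C → R — F:chain[open]; S:collider[blocks]; C:fork[blocks] ⇒ blocked
  3. M → F → S ← N → R — F:chain[open]; S:collider[blocks]; N:fork[open] ⇒ blocked
  4. M → F → S ← R — F:chain[open]; S:collider[blocks] ⇒ blocked
  5. M → F → R — F:chain[open] ⇒ active
Since the path M → F → R is active, M and R are not d-separated given {C, D}.

No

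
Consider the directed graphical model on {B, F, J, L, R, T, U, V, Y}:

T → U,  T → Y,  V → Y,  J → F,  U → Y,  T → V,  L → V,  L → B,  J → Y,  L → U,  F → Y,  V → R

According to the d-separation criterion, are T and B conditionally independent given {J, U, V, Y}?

We examine all 6 paths between T and B:
Path 1: T → Y ← U ← L → B
  U is a chain here and U is conditioned on, so the path is blocked at U.
Path 2: T → Y ← V ← L → B
  V is a chain here and V is conditioned on, so the path is blocked at V.
Path 3: T → U → Y ← V ← L → B
  U is a chain here and U is conditioned on, so the path is blocked at U.
Path 4: T → U ← L → B
  U is a collider and U is conditioned on, which opens it; L is a fork and L is not conditioned on — no node blocks this path, so it is active.
Path 5: T → V → Y ← U ← L → B
  V is a chain here and V is conditioned on, so the path is blocked at V.
Path 6: T → V ← L → B
  V is a collider and V is conditioned on, which opens it; L is a fork and L is not conditioned on — no node blocks this path, so it is active.
Because an active path exists, T and B are not d-separated.

No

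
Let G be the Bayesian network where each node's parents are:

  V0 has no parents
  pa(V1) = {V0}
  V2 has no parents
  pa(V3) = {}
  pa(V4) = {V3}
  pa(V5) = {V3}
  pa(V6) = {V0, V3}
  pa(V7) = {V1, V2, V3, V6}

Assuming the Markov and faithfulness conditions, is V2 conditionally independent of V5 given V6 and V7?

No

3 paths connect V2 and V5; each must be blocked for d-separation to hold:
  1. V2 → V7 ← V3 → V5 — V7:collider[open]; V3:fork[open] ⇒ active
  2. V2 → V7 ← V6 ← V3 → V5 — V7:collider[open]; V6:chain[blocks]; V3:fork[open] ⇒ blocked
  3. V2 → V7 ← V1 ← V0 → V6 ← V3 → V5 — V7:collider[open]; V1:chain[open]; V0:fork[open]; V6:collider[open]; V3:fork[open] ⇒ active
At least one path is unblocked, so d-separation fails.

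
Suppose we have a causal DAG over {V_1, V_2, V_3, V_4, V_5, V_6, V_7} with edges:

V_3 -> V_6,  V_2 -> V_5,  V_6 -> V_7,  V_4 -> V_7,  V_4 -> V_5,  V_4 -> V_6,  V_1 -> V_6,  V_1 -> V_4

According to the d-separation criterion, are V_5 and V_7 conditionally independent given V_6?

No — V_5 and V_7 are not d-separated given {V_6}.

There are 3 undirected paths between V_5 and V_7; checking each against the conditioning set {V_6}:
  1. V_5 ← V_4 ← V_1 → V_6 → V_7 — V_4:chain[open]; V_1:fork[open]; V_6:chain[blocks] ⇒ blocked
  2. V_5 ← V_4 → V_7 — V_4:fork[open] ⇒ active
  3. V_5 ← V_4 → V_6 → V_7 — V_4:fork[open]; V_6:chain[blocks] ⇒ blocked
Since the path V_5 ← V_4 → V_7 is active, V_5 and V_7 are not d-separated given {V_6}.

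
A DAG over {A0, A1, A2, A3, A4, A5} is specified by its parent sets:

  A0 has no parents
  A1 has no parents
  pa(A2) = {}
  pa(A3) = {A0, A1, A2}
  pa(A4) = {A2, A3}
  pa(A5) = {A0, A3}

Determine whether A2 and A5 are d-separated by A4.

No

We examine all 4 paths between A2 and A5:
Path 1: A2 → A4 ← A3 → A5
  A4 is a collider and A4 is conditioned on, which opens it; A3 is a fork and A3 is not conditioned on — no node blocks this path, so it is active.
Path 2: A2 → A4 ← A3 ← A0 → A5
  A4 is a collider and A4 is conditioned on, which opens it; A3 is a chain and A3 is not conditioned on; A0 is a fork and A0 is not conditioned on — no node blocks this path, so it is active.
Path 3: A2 → A3 → A5
  A3 is a chain and A3 is not conditioned on — no node blocks this path, so it is active.
Path 4: A2 → A3 ← A0 → A5
  A3 is a collider and its descendant A4 is conditioned on, which opens it; A0 is a fork and A0 is not conditioned on — no node blocks this path, so it is active.
Because an active path exists, A2 and A5 are not d-separated.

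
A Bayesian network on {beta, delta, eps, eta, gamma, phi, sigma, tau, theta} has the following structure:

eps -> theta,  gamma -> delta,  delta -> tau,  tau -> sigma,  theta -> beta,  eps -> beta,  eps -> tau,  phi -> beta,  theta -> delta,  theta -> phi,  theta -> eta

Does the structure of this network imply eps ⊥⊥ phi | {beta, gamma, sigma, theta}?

No

There are 6 undirected paths between eps and phi; checking each against the conditioning set {beta, gamma, sigma, theta}:
Path 1: eps → beta ← phi
  beta is a collider and beta is conditioned on, which opens it — no node blocks this path, so it is active.
Path 2: eps → beta ← theta → phi
  theta is a fork here and theta is conditioned on, so the path is blocked at theta.
Path 3: eps → theta → phi
  theta is a chain here and theta is conditioned on, so the path is blocked at theta.
Path 4: eps → theta → beta ← phi
  theta is a chain here and theta is conditioned on, so the path is blocked at theta.
Path 5: eps → tau ← delta ← theta → phi
  theta is a fork here and theta is conditioned on, so the path is blocked at theta.
Path 6: eps → tau ← delta ← theta → beta ← phi
  theta is a fork here and theta is conditioned on, so the path is blocked at theta.
At least one path is unblocked, so d-separation fails.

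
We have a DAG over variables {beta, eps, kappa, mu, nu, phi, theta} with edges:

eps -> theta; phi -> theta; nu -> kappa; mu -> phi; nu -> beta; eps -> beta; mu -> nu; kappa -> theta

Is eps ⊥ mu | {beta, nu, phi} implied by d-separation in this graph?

Yes — eps and mu are d-separated given {beta, nu, phi}.

There are 4 undirected paths between eps and mu; checking each against the conditioning set {beta, nu, phi}:
Path 1: eps → theta ← phi ← mu
  theta is a collider here and neither theta nor any of its descendants is conditioned on, so the collider stays closed — the path is blocked at theta.
Path 2: eps → theta ← kappa ← nu ← mu
  theta is a collider here and neither theta nor any of its descendants is conditioned on, so the collider stays closed — the path is blocked at theta.
Path 3: eps → beta ← nu → kappa → theta ← phi ← mu
  nu is a fork here and nu is conditioned on, so the path is blocked at nu.
Path 4: eps → beta ← nu ← mu
  nu is a chain here and nu is conditioned on, so the path is blocked at nu.
Every path is blocked, so eps and mu are d-separated given {beta, nu, phi}.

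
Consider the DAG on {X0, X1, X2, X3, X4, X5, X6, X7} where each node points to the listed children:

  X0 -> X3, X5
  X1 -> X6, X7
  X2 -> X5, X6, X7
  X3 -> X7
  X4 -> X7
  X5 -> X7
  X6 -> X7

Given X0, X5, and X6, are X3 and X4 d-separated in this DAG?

Enumerating the 5 paths from X3 to X4 and testing each for blocking by {X0, X5, X6}:
Path 1: X3 ← X0 → X5 ← X2 → X6 ← X1 → X7 ← X4
  X0 is a fork here and X0 is conditioned on, so the path is blocked at X0.
Path 2: X3 ← X0 → X5 ← X2 → X6 → X7 ← X4
  X0 is a fork here and X0 is conditioned on, so the path is blocked at X0.
Path 3: X3 ← X0 → X5 ← X2 → X7 ← X4
  X0 is a fork here and X0 is conditioned on, so the path is blocked at X0.
Path 4: X3 ← X0 → X5 → X7 ← X4
  X0 is a fork here and X0 is conditioned on, so the path is blocked at X0.
Path 5: X3 → X7 ← X4
  X7 is a collider here and neither X7 nor any of its descendants is conditioned on, so the collider stays closed — the path is blocked at X7.
Since every path is blocked, d-separation holds.

Yes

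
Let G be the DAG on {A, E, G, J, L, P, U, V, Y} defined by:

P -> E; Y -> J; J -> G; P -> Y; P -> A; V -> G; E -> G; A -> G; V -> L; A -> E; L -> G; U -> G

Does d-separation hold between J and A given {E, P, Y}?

Yes — J and A are d-separated given {E, P, Y}.

6 paths connect J and A; each must be blocked for d-separation to hold:
Path 1: J → G ← A
  G is a collider here and neither G nor any of its descendants is conditioned on, so the collider stays closed — the path is blocked at G.
Path 2: J → G ← E ← A
  G is a collider here and neither G nor any of its descendants is conditioned on, so the collider stays closed — the path is blocked at G.
Path 3: J → G ← E ← P → A
  G is a collider here and neither G nor any of its descendants is conditioned on, so the collider stays closed — the path is blocked at G.
Path 4: J ← Y ← P → A
  Y is a chain here and Y is conditioned on, so the path is blocked at Y.
Path 5: J ← Y ← P → E → G ← A
  Y is a chain here and Y is conditioned on, so the path is blocked at Y.
Path 6: J ← Y ← P → E ← A
  Y is a chain here and Y is conditioned on, so the path is blocked at Y.
All paths are blocked; J ⊥ A | {E, P, Y} holds.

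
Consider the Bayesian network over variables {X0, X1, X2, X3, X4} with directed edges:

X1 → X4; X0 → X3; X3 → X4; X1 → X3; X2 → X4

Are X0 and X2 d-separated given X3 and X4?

No

We examine all 2 paths between X0 and X2:
  1. X0 → X3 ← X1 → X4 ← X2 — X3:collider[open]; X1:fork[open]; X4:collider[open] ⇒ active
  2. X0 → X3 → X4 ← X2 — X3:chain[blocks]; X4:collider[open] ⇒ blocked
Since the path X0 → X3 ← X1 → X4 ← X2 is active, X0 and X2 are not d-separated given {X3, X4}.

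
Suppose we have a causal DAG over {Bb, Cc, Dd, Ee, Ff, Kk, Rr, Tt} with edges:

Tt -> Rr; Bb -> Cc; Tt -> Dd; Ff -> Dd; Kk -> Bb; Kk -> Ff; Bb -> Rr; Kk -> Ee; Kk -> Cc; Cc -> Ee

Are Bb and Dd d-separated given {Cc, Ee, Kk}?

Yes

Enumerating the 4 paths from Bb to Dd and testing each for blocking by {Cc, Ee, Kk}:
Path 1: Bb ← Kk → Ff → Dd
  Kk is a fork here and Kk is conditioned on, so the path is blocked at Kk.
Path 2: Bb → Cc ← Kk → Ff → Dd
  Kk is a fork here and Kk is conditioned on, so the path is blocked at Kk.
Path 3: Bb → Cc → Ee ← Kk → Ff → Dd
  Cc is a chain here and Cc is conditioned on, so the path is blocked at Cc.
Path 4: Bb → Rr ← Tt → Dd
  Rr is a collider here and neither Rr nor any of its descendants is conditioned on, so the collider stays closed — the path is blocked at Rr.
All paths are blocked; Bb ⊥ Dd | {Cc, Ee, Kk} holds.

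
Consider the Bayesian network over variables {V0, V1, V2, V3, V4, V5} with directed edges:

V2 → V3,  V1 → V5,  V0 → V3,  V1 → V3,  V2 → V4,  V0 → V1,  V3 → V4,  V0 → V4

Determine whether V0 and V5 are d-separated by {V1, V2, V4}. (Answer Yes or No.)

Yes

We examine all 4 paths between V0 and V5:
Path 1: V0 → V3 ← V1 → V5
  V1 is a fork here and V1 is conditioned on, so the path is blocked at V1.
Path 2: V0 → V4 ← V3 ← V1 → V5
  V1 is a fork here and V1 is conditioned on, so the path is blocked at V1.
Path 3: V0 → V4 ← V2 → V3 ← V1 → V5
  V2 is a fork here and V2 is conditioned on, so the path is blocked at V2.
Path 4: V0 → V1 → V5
  V1 is a chain here and V1 is conditioned on, so the path is blocked at V1.
All paths are blocked; V0 ⊥ V5 | {V1, V2, V4} holds.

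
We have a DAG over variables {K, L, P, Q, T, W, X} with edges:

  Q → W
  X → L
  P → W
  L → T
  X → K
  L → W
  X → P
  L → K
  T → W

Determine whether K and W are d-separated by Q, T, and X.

No — K and W are not d-separated given {Q, T, X}.

Enumerating the 6 paths from K to W and testing each for blocking by {Q, T, X}:
  1. K ← L → T → W — L:fork[open]; T:chain[blocks] ⇒ blocked
  2. K ← L ← X → P → W — L:chain[open]; X:fork[blocks]; P:chain[open] ⇒ blocked
  3. K ← L → W — L:fork[open] ⇒ active
  4. K ← X → L → T → W — X:fork[blocks]; L:chain[open]; T:chain[blocks] ⇒ blocked
  5. K ← X → L → W — X:fork[blocks]; L:chain[open] ⇒ blocked
  6. K ← X → P → W — X:fork[blocks]; P:chain[open] ⇒ blocked
At least one path is unblocked, so d-separation fails.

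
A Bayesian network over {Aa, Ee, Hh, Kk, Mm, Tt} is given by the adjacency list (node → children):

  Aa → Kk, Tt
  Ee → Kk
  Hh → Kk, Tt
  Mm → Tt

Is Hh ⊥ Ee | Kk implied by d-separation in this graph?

There are 2 undirected paths between Hh and Ee; checking each against the conditioning set {Kk}:
Path 1: Hh → Tt ← Aa → Kk ← Ee
  Tt is a collider here and neither Tt nor any of its descendants is conditioned on, so the collider stays closed — the path is blocked at Tt.
Path 2: Hh → Kk ← Ee
  Kk is a collider and Kk is conditioned on, which opens it — no node blocks this path, so it is active.
Since the path Hh → Kk ← Ee is active, Hh and Ee are not d-separated given {Kk}.

No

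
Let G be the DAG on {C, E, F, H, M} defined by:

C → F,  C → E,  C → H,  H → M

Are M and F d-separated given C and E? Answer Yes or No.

Yes — M and F are d-separated given {C, E}.

The only undirected path from M to F is:
  1. M ← H ← C → F — H:chain[open]; C:fork[blocks] ⇒ blocked
All paths are blocked; M ⊥ F | {C, E} holds.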